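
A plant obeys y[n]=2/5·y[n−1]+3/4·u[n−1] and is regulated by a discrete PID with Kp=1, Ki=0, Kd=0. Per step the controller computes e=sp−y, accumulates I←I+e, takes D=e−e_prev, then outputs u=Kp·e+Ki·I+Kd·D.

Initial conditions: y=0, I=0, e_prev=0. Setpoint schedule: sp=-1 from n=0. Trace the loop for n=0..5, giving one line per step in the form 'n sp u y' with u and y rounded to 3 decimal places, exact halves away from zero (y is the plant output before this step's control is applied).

0 -1 -1.000 0.000
1 -1 -0.250 -0.750
2 -1 -0.513 -0.488
3 -1 -0.421 -0.579
4 -1 -0.453 -0.547
5 -1 -0.442 -0.558

(exact arithmetic carried between steps; '≈' marks a value shown rounded to 6 d.p. or computed from one; I and e_prev carry over from the previous line; the table rounds u and y to 3 d.p., halves away from zero)
n=0: y=0, sp=-1, e=sp−y=-1; I=-1, D=e−e_prev=-1; u=1·(-1)+0·(-1)+0·(-1)=-1; next y=2/5·0+3/4·(-1)=-0.75
n=1: y=-0.75, sp=-1, e=sp−y=-0.25; I=-1.25, D=e−e_prev=0.75; u=1·(-0.25)+0·(-1.25)+0·0.75=-0.25; next y=2/5·(-0.75)+3/4·(-0.25)=-0.4875
n=2: y=-0.4875, sp=-1, e=sp−y=-0.5125; I=-1.7625, D=e−e_prev=-0.2625; u=1·(-0.5125)+0·(-1.7625)+0·(-0.2625)=-0.5125; next y=2/5·(-0.4875)+3/4·(-0.5125)=-0.579375
n=3: y=-0.579375, sp=-1, e=sp−y=-0.420625; I=-2.183125, D=e−e_prev=0.091875; u=1·(-0.420625)+0·(-2.183125)+0·0.091875=-0.420625; next y=2/5·(-0.579375)+3/4·(-0.420625)≈-0.547219
n=4: y≈-0.547219, sp=-1, e=sp−y≈-0.452781; I≈-2.635906, D=e−e_prev≈-0.032156; u=1·(-0.452781)+0·(-2.635906)+0·(-0.032156)≈-0.452781; next y=2/5·(-0.547219)+3/4·(-0.452781)≈-0.558473
n=5: y≈-0.558473, sp=-1, e=sp−y≈-0.441527; I≈-3.077433, D=e−e_prev≈0.011255; u=1·(-0.441527)+0·(-3.077433)+0·0.011255≈-0.441527; next y=2/5·(-0.558473)+3/4·(-0.441527)≈-0.554534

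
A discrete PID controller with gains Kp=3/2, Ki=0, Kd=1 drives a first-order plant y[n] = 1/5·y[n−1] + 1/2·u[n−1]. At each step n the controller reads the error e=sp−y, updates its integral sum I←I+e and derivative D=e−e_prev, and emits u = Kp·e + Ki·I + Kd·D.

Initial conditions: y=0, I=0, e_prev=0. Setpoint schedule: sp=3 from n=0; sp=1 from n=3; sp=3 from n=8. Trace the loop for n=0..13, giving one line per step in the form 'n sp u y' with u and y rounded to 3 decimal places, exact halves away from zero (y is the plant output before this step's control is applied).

0 3 7.500 0.000
1 3 -4.875 3.750
2 3 12.469 -1.688
3 1 -16.930 5.897
4 1 25.611 -7.285
5 1 -34.156 11.348
6 1 49.869 -14.808
7 1 -68.240 21.973
8 3 102.787 -29.726
9 3 -138.846 45.448
10 3 200.782 -60.334
11 3 -276.645 88.324
12 3 394.468 -120.657
13 3 -548.914 173.102

(exact arithmetic carried between steps; '≈' marks a value shown rounded to 6 d.p. or computed from one; I and e_prev carry over from the previous line; the table rounds u and y to 3 d.p., halves away from zero)
n=0: y=0, sp=3, e=sp−y=3; I=3, D=e−e_prev=3; u=3/2·3+0·3+1·3=7.5; next y=1/5·0+1/2·7.5=3.75
n=1: y=3.75, sp=3, e=sp−y=-0.75; I=2.25, D=e−e_prev=-3.75; u=3/2·(-0.75)+0·2.25+1·(-3.75)=-4.875; next y=1/5·3.75+1/2·(-4.875)=-1.6875
n=2: y=-1.6875, sp=3, e=sp−y=4.6875; I=6.9375, D=e−e_prev=5.4375; u=3/2·4.6875+0·6.9375+1·5.4375=12.46875; next y=1/5·(-1.6875)+1/2·12.46875=5.896875
n=3: y=5.896875, sp=1, e=sp−y=-4.896875; I=2.040625, D=e−e_prev=-9.584375; u=3/2·(-4.896875)+0·2.040625+1·(-9.584375)≈-16.929688; next y=1/5·5.896875+1/2·(-16.929688)≈-7.285469
n=4: y≈-7.285469, sp=1, e=sp−y≈8.285469; I≈10.326094, D=e−e_prev≈13.182344; u=3/2·8.285469+0·10.326094+1·13.182344≈25.610547; next y=1/5·(-7.285469)+1/2·25.610547≈11.348180
n=5: y≈11.348180, sp=1, e=sp−y≈-10.348180; I≈-0.022086, D=e−e_prev≈-18.633648; u=3/2·(-10.348180)+0·(-0.022086)+1·(-18.633648)≈-34.155918; next y=1/5·11.348180+1/2·(-34.155918)≈-14.808323
n=6: y≈-14.808323, sp=1, e=sp−y≈15.808323; I≈15.786237, D=e−e_prev≈26.156503; u=3/2·15.808323+0·15.786237+1·26.156503≈49.868987; next y=1/5·(-14.808323)+1/2·49.868987≈21.972829
n=7: y≈21.972829, sp=1, e=sp−y≈-20.972829; I≈-5.186592, D=e−e_prev≈-36.781152; u=3/2·(-20.972829)+0·(-5.186592)+1·(-36.781152)≈-68.240396; next y=1/5·21.972829+1/2·(-68.240396)≈-29.725632
n=8: y≈-29.725632, sp=3, e=sp−y≈32.725632; I≈27.539040, D=e−e_prev≈53.698461; u=3/2·32.725632+0·27.539040+1·53.698461≈102.786909; next y=1/5·(-29.725632)+1/2·102.786909≈45.448328
n=9: y≈45.448328, sp=3, e=sp−y≈-42.448328; I≈-14.909288, D=e−e_prev≈-75.173960; u=3/2·(-42.448328)+0·(-14.909288)+1·(-75.173960)≈-138.846452; next y=1/5·45.448328+1/2·(-138.846452)≈-60.333561
n=10: y≈-60.333561, sp=3, e=sp−y≈63.333561; I≈48.424273, D=e−e_prev≈105.781889; u=3/2·63.333561+0·48.424273+1·105.781889≈200.782230; next y=1/5·(-60.333561)+1/2·200.782230≈88.324403
n=11: y≈88.324403, sp=3, e=sp−y≈-85.324403; I≈-36.900130, D=e−e_prev≈-148.657963; u=3/2·(-85.324403)+0·(-36.900130)+1·(-148.657963)≈-276.644567; next y=1/5·88.324403+1/2·(-276.644567)≈-120.657403
n=12: y≈-120.657403, sp=3, e=sp−y≈123.657403; I≈86.757273, D=e−e_prev≈208.981806; u=3/2·123.657403+0·86.757273+1·208.981806≈394.467910; next y=1/5·(-120.657403)+1/2·394.467910≈173.102475
n=13: y≈173.102475, sp=3, e=sp−y≈-170.102475; I≈-83.345202, D=e−e_prev≈-293.759878; u=3/2·(-170.102475)+0·(-83.345202)+1·(-293.759878)≈-548.913589; next y=1/5·173.102475+1/2·(-548.913589)≈-239.836300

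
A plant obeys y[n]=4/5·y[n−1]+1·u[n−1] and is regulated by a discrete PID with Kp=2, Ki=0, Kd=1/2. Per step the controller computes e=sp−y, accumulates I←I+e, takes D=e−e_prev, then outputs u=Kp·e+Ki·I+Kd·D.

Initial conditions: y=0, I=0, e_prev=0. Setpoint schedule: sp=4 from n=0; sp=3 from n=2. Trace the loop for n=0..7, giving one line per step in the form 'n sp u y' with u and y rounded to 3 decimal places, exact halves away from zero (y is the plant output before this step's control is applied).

0 4 10.000 0.000
1 4 -17.000 10.000
2 3 33.000 -9.000
3 3 -63.000 25.800
4 3 124.800 -42.360
5 3 -242.460 90.912
6 3 475.782 -169.730
7 3 -928.859 339.998

(exact arithmetic carried between steps; '≈' marks a value shown rounded to 6 d.p. or computed from one; I and e_prev carry over from the previous line; the table rounds u and y to 3 d.p., halves away from zero)
n=0: y=0, sp=4, e=sp−y=4; I=4, D=e−e_prev=4; u=2·4+0·4+1/2·4=10; next y=4/5·0+1·10=10
n=1: y=10, sp=4, e=sp−y=-6; I=-2, D=e−e_prev=-10; u=2·(-6)+0·(-2)+1/2·(-10)=-17; next y=4/5·10+1·(-17)=-9
n=2: y=-9, sp=3, e=sp−y=12; I=10, D=e−e_prev=18; u=2·12+0·10+1/2·18=33; next y=4/5·(-9)+1·33=25.8
n=3: y=25.8, sp=3, e=sp−y=-22.8; I=-12.8, D=e−e_prev=-34.8; u=2·(-22.8)+0·(-12.8)+1/2·(-34.8)=-63; next y=4/5·25.8+1·(-63)=-42.36
n=4: y=-42.36, sp=3, e=sp−y=45.36; I=32.56, D=e−e_prev=68.16; u=2·45.36+0·32.56+1/2·68.16=124.8; next y=4/5·(-42.36)+1·124.8=90.912
n=5: y=90.912, sp=3, e=sp−y=-87.912; I=-55.352, D=e−e_prev=-133.272; u=2·(-87.912)+0·(-55.352)+1/2·(-133.272)=-242.46; next y=4/5·90.912+1·(-242.46)=-169.7304
n=6: y=-169.7304, sp=3, e=sp−y=172.7304; I=117.3784, D=e−e_prev=260.6424; u=2·172.7304+0·117.3784+1/2·260.6424=475.782; next y=4/5·(-169.7304)+1·475.782=339.99768
n=7: y=339.99768, sp=3, e=sp−y=-336.99768; I=-219.61928, D=e−e_prev=-509.72808; u=2·(-336.99768)+0·(-219.61928)+1/2·(-509.72808)=-928.8594; next y=4/5·339.99768+1·(-928.8594)=-656.861256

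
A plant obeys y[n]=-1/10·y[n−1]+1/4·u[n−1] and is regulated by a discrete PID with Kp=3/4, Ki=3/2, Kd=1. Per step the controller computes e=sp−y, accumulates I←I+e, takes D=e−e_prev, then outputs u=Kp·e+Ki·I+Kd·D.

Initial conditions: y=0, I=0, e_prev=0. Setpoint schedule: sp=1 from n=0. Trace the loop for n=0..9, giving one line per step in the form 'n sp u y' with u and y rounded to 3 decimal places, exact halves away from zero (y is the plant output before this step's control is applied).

0 1 3.250 0.000
1 1 1.109 0.813
2 1 4.206 0.196
3 1 2.079 1.032
4 1 4.867 0.417
5 1 2.662 1.175
6 1 5.196 0.548
7 1 2.984 1.244
8 1 5.338 0.622
9 1 3.168 1.272

(exact arithmetic carried between steps; '≈' marks a value shown rounded to 6 d.p. or computed from one; I and e_prev carry over from the previous line; the table rounds u and y to 3 d.p., halves away from zero)
n=0: y=0, sp=1, e=sp−y=1; I=1, D=e−e_prev=1; u=3/4·1+3/2·1+1·1=3.25; next y=-1/10·0+1/4·3.25=0.8125
n=1: y=0.8125, sp=1, e=sp−y=0.1875; I=1.1875, D=e−e_prev=-0.8125; u=3/4·0.1875+3/2·1.1875+1·(-0.8125)=1.109375; next y=-1/10·0.8125+1/4·1.109375≈0.196094
n=2: y≈0.196094, sp=1, e=sp−y≈0.803906; I≈1.991406, D=e−e_prev≈0.616406; u=3/4·0.803906+3/2·1.991406+1·0.616406≈4.206445; next y=-1/10·0.196094+1/4·4.206445≈1.032002
n=3: y≈1.032002, sp=1, e=sp−y≈-0.032002; I≈1.959404, D=e−e_prev≈-0.835908; u=3/4·(-0.032002)+3/2·1.959404+1·(-0.835908)≈2.079197; next y=-1/10·1.032002+1/4·2.079197≈0.416599
n=4: y≈0.416599, sp=1, e=sp−y≈0.583401; I≈2.542805, D=e−e_prev≈0.615403; u=3/4·0.583401+3/2·2.542805+1·0.615403≈4.867162; next y=-1/10·0.416599+1/4·4.867162≈1.175131
n=5: y≈1.175131, sp=1, e=sp−y≈-0.175131; I≈2.367675, D=e−e_prev≈-0.758532; u=3/4·(-0.175131)+3/2·2.367675+1·(-0.758532)≈2.661633; next y=-1/10·1.175131+1/4·2.661633≈0.547895
n=6: y≈0.547895, sp=1, e=sp−y≈0.452105; I≈2.819780, D=e−e_prev≈0.627235; u=3/4·0.452105+3/2·2.819780+1·0.627235≈5.195983; next y=-1/10·0.547895+1/4·5.195983≈1.244206
n=7: y≈1.244206, sp=1, e=sp−y≈-0.244206; I≈2.575573, D=e−e_prev≈-0.696311; u=3/4·(-0.244206)+3/2·2.575573+1·(-0.696311)≈2.983894; next y=-1/10·1.244206+1/4·2.983894≈0.621553
n=8: y≈0.621553, sp=1, e=sp−y≈0.378447; I≈2.954020, D=e−e_prev≈0.622654; u=3/4·0.378447+3/2·2.954020+1·0.622654≈5.337520; next y=-1/10·0.621553+1/4·5.337520≈1.272225
n=9: y≈1.272225, sp=1, e=sp−y≈-0.272225; I≈2.681796, D=e−e_prev≈-0.650672; u=3/4·(-0.272225)+3/2·2.681796+1·(-0.650672)≈3.167854; next y=-1/10·1.272225+1/4·3.167854≈0.664741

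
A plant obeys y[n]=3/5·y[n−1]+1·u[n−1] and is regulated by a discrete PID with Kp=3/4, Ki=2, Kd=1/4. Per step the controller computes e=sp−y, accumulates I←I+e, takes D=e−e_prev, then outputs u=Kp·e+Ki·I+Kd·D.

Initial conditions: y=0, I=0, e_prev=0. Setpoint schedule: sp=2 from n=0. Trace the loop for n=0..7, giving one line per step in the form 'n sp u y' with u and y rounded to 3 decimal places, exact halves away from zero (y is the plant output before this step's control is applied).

0 2 6.000 0.000
1 2 -8.500 6.000
2 2 17.700 -4.900
3 2 -30.205 14.760
4 2 57.517 -21.349
5 2 -102.982 44.708
6 2 190.712 -76.157
7 2 -346.715 145.018

(exact arithmetic carried between steps; '≈' marks a value shown rounded to 6 d.p. or computed from one; I and e_prev carry over from the previous line; the table rounds u and y to 3 d.p., halves away from zero)
n=0: y=0, sp=2, e=sp−y=2; I=2, D=e−e_prev=2; u=3/4·2+2·2+1/4·2=6; next y=3/5·0+1·6=6
n=1: y=6, sp=2, e=sp−y=-4; I=-2, D=e−e_prev=-6; u=3/4·(-4)+2·(-2)+1/4·(-6)=-8.5; next y=3/5·6+1·(-8.5)=-4.9
n=2: y=-4.9, sp=2, e=sp−y=6.9; I=4.9, D=e−e_prev=10.9; u=3/4·6.9+2·4.9+1/4·10.9=17.7; next y=3/5·(-4.9)+1·17.7=14.76
n=3: y=14.76, sp=2, e=sp−y=-12.76; I=-7.86, D=e−e_prev=-19.66; u=3/4·(-12.76)+2·(-7.86)+1/4·(-19.66)=-30.205; next y=3/5·14.76+1·(-30.205)=-21.349
n=4: y=-21.349, sp=2, e=sp−y=23.349; I=15.489, D=e−e_prev=36.109; u=3/4·23.349+2·15.489+1/4·36.109=57.517; next y=3/5·(-21.349)+1·57.517=44.7076
n=5: y=44.7076, sp=2, e=sp−y=-42.7076; I=-27.2186, D=e−e_prev=-66.0566; u=3/4·(-42.7076)+2·(-27.2186)+1/4·(-66.0566)=-102.98205; next y=3/5·44.7076+1·(-102.98205)=-76.15749
n=6: y=-76.15749, sp=2, e=sp−y=78.15749; I=50.93889, D=e−e_prev=120.86509; u=3/4·78.15749+2·50.93889+1/4·120.86509=190.71217; next y=3/5·(-76.15749)+1·190.71217=145.017676
n=7: y=145.017676, sp=2, e=sp−y=-143.017676; I=-92.078786, D=e−e_prev=-221.175166; u=3/4·(-143.017676)+2·(-92.078786)+1/4·(-221.175166)≈-346.714621; next y=3/5·145.017676+1·(-346.714621)≈-259.704015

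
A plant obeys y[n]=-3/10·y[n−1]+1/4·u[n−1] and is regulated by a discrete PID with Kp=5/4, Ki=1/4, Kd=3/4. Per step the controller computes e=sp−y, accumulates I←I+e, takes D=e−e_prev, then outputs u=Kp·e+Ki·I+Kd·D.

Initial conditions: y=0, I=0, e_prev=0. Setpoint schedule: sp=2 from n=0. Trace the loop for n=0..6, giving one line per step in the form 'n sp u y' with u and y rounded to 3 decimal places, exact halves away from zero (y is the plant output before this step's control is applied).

0 2 4.500 0.000
1 2 0.969 1.125
2 2 4.777 -0.095
3 2 1.420 1.223
4 2 5.381 -0.012
5 2 1.896 1.349
6 2 5.958 0.069

(exact arithmetic carried between steps; '≈' marks a value shown rounded to 6 d.p. or computed from one; I and e_prev carry over from the previous line; the table rounds u and y to 3 d.p., halves away from zero)
n=0: y=0, sp=2, e=sp−y=2; I=2, D=e−e_prev=2; u=5/4·2+1/4·2+3/4·2=4.5; next y=-3/10·0+1/4·4.5=1.125
n=1: y=1.125, sp=2, e=sp−y=0.875; I=2.875, D=e−e_prev=-1.125; u=5/4·0.875+1/4·2.875+3/4·(-1.125)=0.96875; next y=-3/10·1.125+1/4·0.96875≈-0.095313
n=2: y≈-0.095313, sp=2, e=sp−y≈2.095313; I≈4.970313, D=e−e_prev≈1.220313; u=5/4·2.095313+1/4·4.970313+3/4·1.220313≈4.776953; next y=-3/10·(-0.095313)+1/4·4.776953≈1.222832
n=3: y≈1.222832, sp=2, e=sp−y≈0.777168; I≈5.747480, D=e−e_prev≈-1.318145; u=5/4·0.777168+1/4·5.747480+3/4·(-1.318145)≈1.419722; next y=-3/10·1.222832+1/4·1.419722≈-0.011919
n=4: y≈-0.011919, sp=2, e=sp−y≈2.011919; I≈7.759400, D=e−e_prev≈1.234751; u=5/4·2.011919+1/4·7.759400+3/4·1.234751≈5.380812; next y=-3/10·(-0.011919)+1/4·5.380812≈1.348779
n=5: y≈1.348779, sp=2, e=sp−y≈0.651221; I≈8.410621, D=e−e_prev≈-1.360698; u=5/4·0.651221+1/4·8.410621+3/4·(-1.360698)≈1.896158; next y=-3/10·1.348779+1/4·1.896158≈0.069406
n=6: y≈0.069406, sp=2, e=sp−y≈1.930594; I≈10.341215, D=e−e_prev≈1.279373; u=5/4·1.930594+1/4·10.341215+3/4·1.279373≈5.958076; next y=-3/10·0.069406+1/4·5.958076≈1.468697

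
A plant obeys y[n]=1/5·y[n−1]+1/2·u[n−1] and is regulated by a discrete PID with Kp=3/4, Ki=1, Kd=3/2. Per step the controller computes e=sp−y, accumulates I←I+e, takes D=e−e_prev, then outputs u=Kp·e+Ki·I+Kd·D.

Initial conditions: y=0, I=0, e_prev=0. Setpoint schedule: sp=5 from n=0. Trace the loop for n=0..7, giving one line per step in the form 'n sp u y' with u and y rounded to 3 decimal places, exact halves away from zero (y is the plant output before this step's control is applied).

(exact arithmetic carried between steps; '≈' marks a value shown rounded to 6 d.p. or computed from one; I and e_prev carry over from the previous line; the table rounds u and y to 3 d.p., halves away from zero)
n=0: y=0, sp=5, e=sp−y=5; I=5, D=e−e_prev=5; u=3/4·5+1·5+3/2·5=16.25; next y=1/5·0+1/2·16.25=8.125
n=1: y=8.125, sp=5, e=sp−y=-3.125; I=1.875, D=e−e_prev=-8.125; u=3/4·(-3.125)+1·1.875+3/2·(-8.125)=-12.65625; next y=1/5·8.125+1/2·(-12.65625)=-4.703125
n=2: y=-4.703125, sp=5, e=sp−y=9.703125; I=11.578125, D=e−e_prev=12.828125; u=3/4·9.703125+1·11.578125+3/2·12.828125≈38.097656; next y=1/5·(-4.703125)+1/2·38.097656≈18.108203
n=3: y≈18.108203, sp=5, e=sp−y≈-13.108203; I≈-1.530078, D=e−e_prev≈-22.811328; u=3/4·(-13.108203)+1·(-1.530078)+3/2·(-22.811328)≈-45.578223; next y=1/5·18.108203+1/2·(-45.578223)≈-19.167471
n=4: y≈-19.167471, sp=5, e=sp−y≈24.167471; I≈22.637393, D=e−e_prev≈37.275674; u=3/4·24.167471+1·22.637393+3/2·37.275674≈96.676506; next y=1/5·(-19.167471)+1/2·96.676506≈44.504759
n=5: y≈44.504759, sp=5, e=sp−y≈-39.504759; I≈-16.867366, D=e−e_prev≈-63.672230; u=3/4·(-39.504759)+1·(-16.867366)+3/2·(-63.672230)≈-142.004280; next y=1/5·44.504759+1/2·(-142.004280)≈-62.101188
n=6: y≈-62.101188, sp=5, e=sp−y≈67.101188; I≈50.233822, D=e−e_prev≈106.605947; u=3/4·67.101188+1·50.233822+3/2·106.605947≈260.468634; next y=1/5·(-62.101188)+1/2·260.468634≈117.814079
n=7: y≈117.814079, sp=5, e=sp−y≈-112.814079; I≈-62.580258, D=e−e_prev≈-179.915268; u=3/4·(-112.814079)+1·(-62.580258)+3/2·(-179.915268)≈-417.063719; next y=1/5·117.814079+1/2·(-417.063719)≈-184.969044

0 5 16.250 0.000
1 5 -12.656 8.125
2 5 38.098 -4.703
3 5 -45.578 18.108
4 5 96.677 -19.167
5 5 -142.004 44.505
6 5 260.469 -62.101
7 5 -417.064 117.814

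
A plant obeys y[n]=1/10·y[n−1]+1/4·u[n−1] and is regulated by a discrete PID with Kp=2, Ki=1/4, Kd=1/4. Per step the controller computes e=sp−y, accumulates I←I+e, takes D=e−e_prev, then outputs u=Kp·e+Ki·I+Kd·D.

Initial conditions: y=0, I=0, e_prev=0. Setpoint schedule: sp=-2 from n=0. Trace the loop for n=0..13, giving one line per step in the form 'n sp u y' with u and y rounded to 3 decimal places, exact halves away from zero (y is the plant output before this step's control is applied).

(exact arithmetic carried between steps; '≈' marks a value shown rounded to 6 d.p. or computed from one; I and e_prev carry over from the previous line; the table rounds u and y to 3 d.p., halves away from zero)
n=0: y=0, sp=-2, e=sp−y=-2; I=-2, D=e−e_prev=-2; u=2·(-2)+1/4·(-2)+1/4·(-2)=-5; next y=1/10·0+1/4·(-5)=-1.25
n=1: y=-1.25, sp=-2, e=sp−y=-0.75; I=-2.75, D=e−e_prev=1.25; u=2·(-0.75)+1/4·(-2.75)+1/4·1.25=-1.875; next y=1/10·(-1.25)+1/4·(-1.875)=-0.59375
n=2: y=-0.59375, sp=-2, e=sp−y=-1.40625; I=-4.15625, D=e−e_prev=-0.65625; u=2·(-1.40625)+1/4·(-4.15625)+1/4·(-0.65625)=-4.015625; next y=1/10·(-0.59375)+1/4·(-4.015625)≈-1.063281
n=3: y≈-1.063281, sp=-2, e=sp−y≈-0.936719; I≈-5.092969, D=e−e_prev≈0.469531; u=2·(-0.936719)+1/4·(-5.092969)+1/4·0.469531≈-3.029297; next y=1/10·(-1.063281)+1/4·(-3.029297)≈-0.863652
n=4: y≈-0.863652, sp=-2, e=sp−y≈-1.136348; I≈-6.229316, D=e−e_prev≈-0.199629; u=2·(-1.136348)+1/4·(-6.229316)+1/4·(-0.199629)≈-3.879932; next y=1/10·(-0.863652)+1/4·(-3.879932)≈-1.056348
n=5: y≈-1.056348, sp=-2, e=sp−y≈-0.943652; I≈-7.172968, D=e−e_prev≈0.192696; u=2·(-0.943652)+1/4·(-7.172968)+1/4·0.192696≈-3.632372; next y=1/10·(-1.056348)+1/4·(-3.632372)≈-1.013728
n=6: y≈-1.013728, sp=-2, e=sp−y≈-0.986272; I≈-8.159240, D=e−e_prev≈-0.042620; u=2·(-0.986272)+1/4·(-8.159240)+1/4·(-0.042620)≈-4.023010; next y=1/10·(-1.013728)+1/4·(-4.023010)≈-1.107125
n=7: y≈-1.107125, sp=-2, e=sp−y≈-0.892875; I≈-9.052115, D=e−e_prev≈0.093397; u=2·(-0.892875)+1/4·(-9.052115)+1/4·0.093397≈-4.025429; next y=1/10·(-1.107125)+1/4·(-4.025429)≈-1.117070
n=8: y≈-1.117070, sp=-2, e=sp−y≈-0.882930; I≈-9.935046, D=e−e_prev≈0.009945; u=2·(-0.882930)+1/4·(-9.935046)+1/4·0.009945≈-4.247136; next y=1/10·(-1.117070)+1/4·(-4.247136)≈-1.173491
n=9: y≈-1.173491, sp=-2, e=sp−y≈-0.826509; I≈-10.761555, D=e−e_prev≈0.056421; u=2·(-0.826509)+1/4·(-10.761555)+1/4·0.056421≈-4.329302; next y=1/10·(-1.173491)+1/4·(-4.329302)≈-1.199674
n=10: y≈-1.199674, sp=-2, e=sp−y≈-0.800326; I≈-11.561880, D=e−e_prev≈0.026184; u=2·(-0.800326)+1/4·(-11.561880)+1/4·0.026184≈-4.484575; next y=1/10·(-1.199674)+1/4·(-4.484575)≈-1.241111
n=11: y≈-1.241111, sp=-2, e=sp−y≈-0.758889; I≈-12.320769, D=e−e_prev≈0.041437; u=2·(-0.758889)+1/4·(-12.320769)+1/4·0.041437≈-4.587611; next y=1/10·(-1.241111)+1/4·(-4.587611)≈-1.271014
n=12: y≈-1.271014, sp=-2, e=sp−y≈-0.728986; I≈-13.049755, D=e−e_prev≈0.029903; u=2·(-0.728986)+1/4·(-13.049755)+1/4·0.029903≈-4.712936; next y=1/10·(-1.271014)+1/4·(-4.712936)≈-1.305335
n=13: y≈-1.305335, sp=-2, e=sp−y≈-0.694665; I≈-13.744420, D=e−e_prev≈0.034322; u=2·(-0.694665)+1/4·(-13.744420)+1/4·0.034322≈-4.816854; next y=1/10·(-1.305335)+1/4·(-4.816854)≈-1.334747

0 -2 -5.000 0.000
1 -2 -1.875 -1.250
2 -2 -4.016 -0.594
3 -2 -3.029 -1.063
4 -2 -3.880 -0.864
5 -2 -3.632 -1.056
6 -2 -4.023 -1.014
7 -2 -4.025 -1.107
8 -2 -4.247 -1.117
9 -2 -4.329 -1.173
10 -2 -4.485 -1.200
11 -2 -4.588 -1.241
12 -2 -4.713 -1.271
13 -2 -4.817 -1.305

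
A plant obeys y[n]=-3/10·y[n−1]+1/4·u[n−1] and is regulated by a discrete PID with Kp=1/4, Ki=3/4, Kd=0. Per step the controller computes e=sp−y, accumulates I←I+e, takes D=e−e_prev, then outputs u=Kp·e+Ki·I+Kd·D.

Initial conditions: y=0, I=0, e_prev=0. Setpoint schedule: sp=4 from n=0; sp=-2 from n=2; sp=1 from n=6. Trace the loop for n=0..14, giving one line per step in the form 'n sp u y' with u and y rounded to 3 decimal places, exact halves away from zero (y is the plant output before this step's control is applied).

0 4 4.000 0.000
1 4 6.000 1.000
2 -2 2.050 1.200
3 -2 0.698 0.153
4 -2 -0.893 0.129
5 -2 -2.099 -0.262
6 1 -0.218 -0.446
7 1 0.341 0.079
8 1 1.049 0.061
9 1 1.571 0.244
10 1 2.062 0.320
11 1 2.472 0.420
12 1 2.835 0.492
13 1 3.147 0.561
14 1 3.419 0.618

(exact arithmetic carried between steps; '≈' marks a value shown rounded to 6 d.p. or computed from one; I and e_prev carry over from the previous line; the table rounds u and y to 3 d.p., halves away from zero)
n=0: y=0, sp=4, e=sp−y=4; I=4, D=e−e_prev=4; u=1/4·4+3/4·4+0·4=4; next y=-3/10·0+1/4·4=1
n=1: y=1, sp=4, e=sp−y=3; I=7, D=e−e_prev=-1; u=1/4·3+3/4·7+0·(-1)=6; next y=-3/10·1+1/4·6=1.2
n=2: y=1.2, sp=-2, e=sp−y=-3.2; I=3.8, D=e−e_prev=-6.2; u=1/4·(-3.2)+3/4·3.8+0·(-6.2)=2.05; next y=-3/10·1.2+1/4·2.05=0.1525
n=3: y=0.1525, sp=-2, e=sp−y=-2.1525; I=1.6475, D=e−e_prev=1.0475; u=1/4·(-2.1525)+3/4·1.6475+0·1.0475=0.6975; next y=-3/10·0.1525+1/4·0.6975=0.128625
n=4: y=0.128625, sp=-2, e=sp−y=-2.128625; I=-0.481125, D=e−e_prev=0.023875; u=1/4·(-2.128625)+3/4·(-0.481125)+0·0.023875=-0.893; next y=-3/10·0.128625+1/4·(-0.893)≈-0.261838
n=5: y≈-0.261838, sp=-2, e=sp−y≈-1.738163; I≈-2.219288, D=e−e_prev≈0.390463; u=1/4·(-1.738163)+3/4·(-2.219288)+0·0.390463≈-2.099006; next y=-3/10·(-0.261838)+1/4·(-2.099006)≈-0.446200
n=6: y≈-0.446200, sp=1, e=sp−y≈1.446200; I≈-0.773087, D=e−e_prev≈3.184363; u=1/4·1.446200+3/4·(-0.773087)+0·3.184363≈-0.218265; next y=-3/10·(-0.446200)+1/4·(-0.218265)≈0.079294
n=7: y≈0.079294, sp=1, e=sp−y≈0.920706; I≈0.147619, D=e−e_prev≈-0.525494; u=1/4·0.920706+3/4·0.147619+0·(-0.525494)≈0.340891; next y=-3/10·0.079294+1/4·0.340891≈0.061435
n=8: y≈0.061435, sp=1, e=sp−y≈0.938565; I≈1.086184, D=e−e_prev≈0.017859; u=1/4·0.938565+3/4·1.086184+0·0.017859≈1.049280; next y=-3/10·0.061435+1/4·1.049280≈0.243890
n=9: y≈0.243890, sp=1, e=sp−y≈0.756110; I≈1.842295, D=e−e_prev≈-0.182455; u=1/4·0.756110+3/4·1.842295+0·(-0.182455)≈1.570749; next y=-3/10·0.243890+1/4·1.570749≈0.319520
n=10: y≈0.319520, sp=1, e=sp−y≈0.680480; I≈2.522775, D=e−e_prev≈-0.075631; u=1/4·0.680480+3/4·2.522775+0·(-0.075631)≈2.062201; next y=-3/10·0.319520+1/4·2.062201≈0.419694
n=11: y≈0.419694, sp=1, e=sp−y≈0.580306; I≈3.103080, D=e−e_prev≈-0.100174; u=1/4·0.580306+3/4·3.103080+0·(-0.100174)≈2.472387; next y=-3/10·0.419694+1/4·2.472387≈0.492188
n=12: y≈0.492188, sp=1, e=sp−y≈0.507812; I≈3.610892, D=e−e_prev≈-0.072494; u=1/4·0.507812+3/4·3.610892+0·(-0.072494)≈2.835122; next y=-3/10·0.492188+1/4·2.835122≈0.561124
n=13: y≈0.561124, sp=1, e=sp−y≈0.438876; I≈4.049768, D=e−e_prev≈-0.068935; u=1/4·0.438876+3/4·4.049768+0·(-0.068935)≈3.147045; next y=-3/10·0.561124+1/4·3.147045≈0.618424
n=14: y≈0.618424, sp=1, e=sp−y≈0.381576; I≈4.431344, D=e−e_prev≈-0.057300; u=1/4·0.381576+3/4·4.431344+0·(-0.057300)≈3.418902; next y=-3/10·0.618424+1/4·3.418902≈0.669198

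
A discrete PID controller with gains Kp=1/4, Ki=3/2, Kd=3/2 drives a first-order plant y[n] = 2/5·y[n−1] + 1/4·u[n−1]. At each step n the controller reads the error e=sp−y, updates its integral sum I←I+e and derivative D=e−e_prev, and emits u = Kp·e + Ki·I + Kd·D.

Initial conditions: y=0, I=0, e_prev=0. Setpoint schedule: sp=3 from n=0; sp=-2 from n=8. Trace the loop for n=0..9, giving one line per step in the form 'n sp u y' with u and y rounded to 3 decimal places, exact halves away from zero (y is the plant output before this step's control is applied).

0 3 9.750 0.000
1 3 1.828 2.438
2 3 9.596 1.432
3 3 5.435 2.972
4 3 9.166 2.548
5 3 6.729 3.311
6 3 8.396 3.006
7 3 6.971 3.302
8 -2 -8.515 3.063
9 -2 3.925 -0.903

(exact arithmetic carried between steps; '≈' marks a value shown rounded to 6 d.p. or computed from one; I and e_prev carry over from the previous line; the table rounds u and y to 3 d.p., halves away from zero)
n=0: y=0, sp=3, e=sp−y=3; I=3, D=e−e_prev=3; u=1/4·3+3/2·3+3/2·3=9.75; next y=2/5·0+1/4·9.75=2.4375
n=1: y=2.4375, sp=3, e=sp−y=0.5625; I=3.5625, D=e−e_prev=-2.4375; u=1/4·0.5625+3/2·3.5625+3/2·(-2.4375)=1.828125; next y=2/5·2.4375+1/4·1.828125≈1.432031
n=2: y≈1.432031, sp=3, e=sp−y≈1.567969; I≈5.130469, D=e−e_prev≈1.005469; u=1/4·1.567969+3/2·5.130469+3/2·1.005469≈9.595898; next y=2/5·1.432031+1/4·9.595898≈2.971787
n=3: y≈2.971787, sp=3, e=sp−y≈0.028213; I≈5.158682, D=e−e_prev≈-1.539756; u=1/4·0.028213+3/2·5.158682+3/2·(-1.539756)≈5.435442; next y=2/5·2.971787+1/4·5.435442≈2.547575
n=4: y≈2.547575, sp=3, e=sp−y≈0.452425; I≈5.611106, D=e−e_prev≈0.424212; u=1/4·0.452425+3/2·5.611106+3/2·0.424212≈9.166083; next y=2/5·2.547575+1/4·9.166083≈3.310551
n=5: y≈3.310551, sp=3, e=sp−y≈-0.310551; I≈5.300555, D=e−e_prev≈-0.762976; u=1/4·(-0.310551)+3/2·5.300555+3/2·(-0.762976)≈6.728732; next y=2/5·3.310551+1/4·6.728732≈3.006403
n=6: y≈3.006403, sp=3, e=sp−y≈-0.006403; I≈5.294152, D=e−e_prev≈0.304148; u=1/4·(-0.006403)+3/2·5.294152+3/2·0.304148≈8.395849; next y=2/5·3.006403+1/4·8.395849≈3.301523
n=7: y≈3.301523, sp=3, e=sp−y≈-0.301523; I≈4.992629, D=e−e_prev≈-0.295120; u=1/4·(-0.301523)+3/2·4.992629+3/2·(-0.295120)≈6.970882; next y=2/5·3.301523+1/4·6.970882≈3.063330
n=8: y≈3.063330, sp=-2, e=sp−y≈-5.063330; I≈-0.070701, D=e−e_prev≈-4.761806; u=1/4·(-5.063330)+3/2·(-0.070701)+3/2·(-4.761806)≈-8.514594; next y=2/5·3.063330+1/4·(-8.514594)≈-0.903317
n=9: y≈-0.903317, sp=-2, e=sp−y≈-1.096683; I≈-1.167385, D=e−e_prev≈3.966646; u=1/4·(-1.096683)+3/2·(-1.167385)+3/2·3.966646≈3.924722; next y=2/5·(-0.903317)+1/4·3.924722≈0.619854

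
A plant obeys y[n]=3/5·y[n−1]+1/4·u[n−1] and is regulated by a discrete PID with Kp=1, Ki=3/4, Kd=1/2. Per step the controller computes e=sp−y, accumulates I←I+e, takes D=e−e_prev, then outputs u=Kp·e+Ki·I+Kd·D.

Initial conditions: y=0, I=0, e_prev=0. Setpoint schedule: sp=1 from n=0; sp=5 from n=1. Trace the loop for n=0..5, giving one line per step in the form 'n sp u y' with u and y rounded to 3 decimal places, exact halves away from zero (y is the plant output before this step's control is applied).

0 1 2.250 0.000
1 5 10.234 0.563
2 5 6.593 2.896
3 5 8.236 3.386
4 5 8.106 4.090
5 5 8.262 4.481

(exact arithmetic carried between steps; '≈' marks a value shown rounded to 6 d.p. or computed from one; I and e_prev carry over from the previous line; the table rounds u and y to 3 d.p., halves away from zero)
n=0: y=0, sp=1, e=sp−y=1; I=1, D=e−e_prev=1; u=1·1+3/4·1+1/2·1=2.25; next y=3/5·0+1/4·2.25=0.5625
n=1: y=0.5625, sp=5, e=sp−y=4.4375; I=5.4375, D=e−e_prev=3.4375; u=1·4.4375+3/4·5.4375+1/2·3.4375=10.234375; next y=3/5·0.5625+1/4·10.234375≈2.896094
n=2: y≈2.896094, sp=5, e=sp−y≈2.103906; I≈7.541406, D=e−e_prev≈-2.333594; u=1·2.103906+3/4·7.541406+1/2·(-2.333594)≈6.593164; next y=3/5·2.896094+1/4·6.593164≈3.385947
n=3: y≈3.385947, sp=5, e=sp−y≈1.614053; I≈9.155459, D=e−e_prev≈-0.489854; u=1·1.614053+3/4·9.155459+1/2·(-0.489854)≈8.235720; next y=3/5·3.385947+1/4·8.235720≈4.090498
n=4: y≈4.090498, sp=5, e=sp−y≈0.909502; I≈10.064961, D=e−e_prev≈-0.704551; u=1·0.909502+3/4·10.064961+1/2·(-0.704551)≈8.105946; next y=3/5·4.090498+1/4·8.105946≈4.480786
n=5: y≈4.480786, sp=5, e=sp−y≈0.519214; I≈10.584175, D=e−e_prev≈-0.390287; u=1·0.519214+3/4·10.584175+1/2·(-0.390287)≈8.262202; next y=3/5·4.480786+1/4·8.262202≈4.754022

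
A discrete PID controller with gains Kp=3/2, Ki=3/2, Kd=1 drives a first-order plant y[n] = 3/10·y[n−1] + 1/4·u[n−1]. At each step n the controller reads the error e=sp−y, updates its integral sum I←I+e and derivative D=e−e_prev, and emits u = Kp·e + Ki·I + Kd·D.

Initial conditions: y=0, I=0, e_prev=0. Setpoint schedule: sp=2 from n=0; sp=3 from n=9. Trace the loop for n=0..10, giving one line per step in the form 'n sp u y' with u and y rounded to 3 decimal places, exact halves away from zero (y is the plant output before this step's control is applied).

(exact arithmetic carried between steps; '≈' marks a value shown rounded to 6 d.p. or computed from one; I and e_prev carry over from the previous line; the table rounds u and y to 3 d.p., halves away from zero)
n=0: y=0, sp=2, e=sp−y=2; I=2, D=e−e_prev=2; u=3/2·2+3/2·2+1·2=8; next y=3/10·0+1/4·8=2
n=1: y=2, sp=2, e=sp−y=0; I=2, D=e−e_prev=-2; u=3/2·0+3/2·2+1·(-2)=1; next y=3/10·2+1/4·1=0.85
n=2: y=0.85, sp=2, e=sp−y=1.15; I=3.15, D=e−e_prev=1.15; u=3/2·1.15+3/2·3.15+1·1.15=7.6; next y=3/10·0.85+1/4·7.6=2.155
n=3: y=2.155, sp=2, e=sp−y=-0.155; I=2.995, D=e−e_prev=-1.305; u=3/2·(-0.155)+3/2·2.995+1·(-1.305)=2.955; next y=3/10·2.155+1/4·2.955=1.38525
n=4: y=1.38525, sp=2, e=sp−y=0.61475; I=3.60975, D=e−e_prev=0.76975; u=3/2·0.61475+3/2·3.60975+1·0.76975=7.1065; next y=3/10·1.38525+1/4·7.1065=2.1922
n=5: y=2.1922, sp=2, e=sp−y=-0.1922; I=3.41755, D=e−e_prev=-0.80695; u=3/2·(-0.1922)+3/2·3.41755+1·(-0.80695)=4.031075; next y=3/10·2.1922+1/4·4.031075≈1.665429
n=6: y≈1.665429, sp=2, e=sp−y≈0.334571; I≈3.752121, D=e−e_prev≈0.526771; u=3/2·0.334571+3/2·3.752121+1·0.526771≈6.65681; next y=3/10·1.665429+1/4·6.65681≈2.163831
n=7: y≈2.163831, sp=2, e=sp−y≈-0.163831; I≈3.588290, D=e−e_prev≈-0.498402; u=3/2·(-0.163831)+3/2·3.588290+1·(-0.498402)≈4.638286; next y=3/10·2.163831+1/4·4.638286≈1.808721
n=8: y≈1.808721, sp=2, e=sp−y≈0.191279; I≈3.779569, D=e−e_prev≈0.355110; u=3/2·0.191279+3/2·3.779569+1·0.355110≈6.311383; next y=3/10·1.808721+1/4·6.311383≈2.120462
n=9: y≈2.120462, sp=3, e=sp−y≈0.879538; I≈4.659107, D=e−e_prev≈0.688259; u=3/2·0.879538+3/2·4.659107+1·0.688259≈8.996227; next y=3/10·2.120462+1/4·8.996227≈2.885195
n=10: y≈2.885195, sp=3, e=sp−y≈0.114805; I≈4.773912, D=e−e_prev≈-0.764733; u=3/2·0.114805+3/2·4.773912+1·(-0.764733)≈6.568342; next y=3/10·2.885195+1/4·6.568342≈2.507644

0 2 8.000 0.000
1 2 1.000 2.000
2 2 7.600 0.850
3 2 2.955 2.155
4 2 7.107 1.385
5 2 4.031 2.192
6 2 6.657 1.665
7 2 4.638 2.164
8 2 6.311 1.809
9 3 8.996 2.120
10 3 6.568 2.885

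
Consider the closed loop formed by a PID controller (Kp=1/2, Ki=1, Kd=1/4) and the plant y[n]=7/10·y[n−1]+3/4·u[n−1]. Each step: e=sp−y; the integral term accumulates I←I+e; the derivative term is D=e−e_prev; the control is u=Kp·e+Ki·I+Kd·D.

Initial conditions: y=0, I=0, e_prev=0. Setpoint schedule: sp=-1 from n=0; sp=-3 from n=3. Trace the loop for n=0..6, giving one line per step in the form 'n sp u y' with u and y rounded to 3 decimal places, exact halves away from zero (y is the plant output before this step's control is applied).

(exact arithmetic carried between steps; '≈' marks a value shown rounded to 6 d.p. or computed from one; I and e_prev carry over from the previous line; the table rounds u and y to 3 d.p., halves away from zero)
n=0: y=0, sp=-1, e=sp−y=-1; I=-1, D=e−e_prev=-1; u=1/2·(-1)+1·(-1)+1/4·(-1)=-1.75; next y=7/10·0+3/4·(-1.75)=-1.3125
n=1: y=-1.3125, sp=-1, e=sp−y=0.3125; I=-0.6875, D=e−e_prev=1.3125; u=1/2·0.3125+1·(-0.6875)+1/4·1.3125=-0.203125; next y=7/10·(-1.3125)+3/4·(-0.203125)≈-1.071094
n=2: y≈-1.071094, sp=-1, e=sp−y≈0.071094; I≈-0.616406, D=e−e_prev≈-0.241406; u=1/2·0.071094+1·(-0.616406)+1/4·(-0.241406)≈-0.641211; next y=7/10·(-1.071094)+3/4·(-0.641211)≈-1.230674
n=3: y≈-1.230674, sp=-3, e=sp−y≈-1.769326; I≈-2.385732, D=e−e_prev≈-1.840420; u=1/2·(-1.769326)+1·(-2.385732)+1/4·(-1.840420)≈-3.730500; next y=7/10·(-1.230674)+3/4·(-3.730500)≈-3.659347
n=4: y≈-3.659347, sp=-3, e=sp−y≈0.659347; I≈-1.726385, D=e−e_prev≈2.428673; u=1/2·0.659347+1·(-1.726385)+1/4·2.428673≈-0.789544; next y=7/10·(-3.659347)+3/4·(-0.789544)≈-3.153701
n=5: y≈-3.153701, sp=-3, e=sp−y≈0.153701; I≈-1.572685, D=e−e_prev≈-0.505646; u=1/2·0.153701+1·(-1.572685)+1/4·(-0.505646)≈-1.622246; next y=7/10·(-3.153701)+3/4·(-1.622246)≈-3.424275
n=6: y≈-3.424275, sp=-3, e=sp−y≈0.424275; I≈-1.148410, D=e−e_prev≈0.270574; u=1/2·0.424275+1·(-1.148410)+1/4·0.270574≈-0.868629; next y=7/10·(-3.424275)+3/4·(-0.868629)≈-3.048464

0 -1 -1.750 0.000
1 -1 -0.203 -1.313
2 -1 -0.641 -1.071
3 -3 -3.731 -1.231
4 -3 -0.790 -3.659
5 -3 -1.622 -3.154
6 -3 -0.869 -3.424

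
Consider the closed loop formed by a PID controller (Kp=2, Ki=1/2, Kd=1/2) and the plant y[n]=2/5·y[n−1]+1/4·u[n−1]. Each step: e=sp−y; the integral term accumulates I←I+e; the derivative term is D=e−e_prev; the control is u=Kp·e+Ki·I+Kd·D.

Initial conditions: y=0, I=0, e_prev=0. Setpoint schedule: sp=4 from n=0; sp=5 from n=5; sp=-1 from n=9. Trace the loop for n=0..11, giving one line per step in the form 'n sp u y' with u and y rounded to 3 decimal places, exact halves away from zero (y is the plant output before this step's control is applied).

0 4 12.000 0.000
1 4 3.000 3.000
2 4 8.150 1.950
3 4 6.048 2.818
4 4 7.608 2.639
5 5 10.243 2.958
6 5 8.565 3.744
7 5 9.901 3.639
8 5 9.653 3.931
9 -1 -7.830 3.986
10 -1 5.751 -0.363
11 -1 -1.709 1.292

(exact arithmetic carried between steps; '≈' marks a value shown rounded to 6 d.p. or computed from one; I and e_prev carry over from the previous line; the table rounds u and y to 3 d.p., halves away from zero)
n=0: y=0, sp=4, e=sp−y=4; I=4, D=e−e_prev=4; u=2·4+1/2·4+1/2·4=12; next y=2/5·0+1/4·12=3
n=1: y=3, sp=4, e=sp−y=1; I=5, D=e−e_prev=-3; u=2·1+1/2·5+1/2·(-3)=3; next y=2/5·3+1/4·3=1.95
n=2: y=1.95, sp=4, e=sp−y=2.05; I=7.05, D=e−e_prev=1.05; u=2·2.05+1/2·7.05+1/2·1.05=8.15; next y=2/5·1.95+1/4·8.15=2.8175
n=3: y=2.8175, sp=4, e=sp−y=1.1825; I=8.2325, D=e−e_prev=-0.8675; u=2·1.1825+1/2·8.2325+1/2·(-0.8675)=6.0475; next y=2/5·2.8175+1/4·6.0475=2.638875
n=4: y=2.638875, sp=4, e=sp−y=1.361125; I=9.593625, D=e−e_prev=0.178625; u=2·1.361125+1/2·9.593625+1/2·0.178625=7.608375; next y=2/5·2.638875+1/4·7.608375≈2.957644
n=5: y≈2.957644, sp=5, e=sp−y≈2.042356; I≈11.635981, D=e−e_prev≈0.681231; u=2·2.042356+1/2·11.635981+1/2·0.681231≈10.243319; next y=2/5·2.957644+1/4·10.243319≈3.743887
n=6: y≈3.743887, sp=5, e=sp−y≈1.256113; I≈12.892094, D=e−e_prev≈-0.786243; u=2·1.256113+1/2·12.892094+1/2·(-0.786243)≈8.565151; next y=2/5·3.743887+1/4·8.565151≈3.638843
n=7: y≈3.638843, sp=5, e=sp−y≈1.361157; I≈14.253251, D=e−e_prev≈0.105045; u=2·1.361157+1/2·14.253251+1/2·0.105045≈9.901463; next y=2/5·3.638843+1/4·9.901463≈3.930903
n=8: y≈3.930903, sp=5, e=sp−y≈1.069097; I≈15.322349, D=e−e_prev≈-0.292060; u=2·1.069097+1/2·15.322349+1/2·(-0.292060)≈9.653339; next y=2/5·3.930903+1/4·9.653339≈3.985696
n=9: y≈3.985696, sp=-1, e=sp−y≈-4.985696; I≈10.336653, D=e−e_prev≈-6.054793; u=2·(-4.985696)+1/2·10.336653+1/2·(-6.054793)≈-7.830462; next y=2/5·3.985696+1/4·(-7.830462)≈-0.363337
n=10: y≈-0.363337, sp=-1, e=sp−y≈-0.636663; I≈9.699990, D=e−e_prev≈4.349033; u=2·(-0.636663)+1/2·9.699990+1/2·4.349033≈5.751186; next y=2/5·(-0.363337)+1/4·5.751186≈1.292462
n=11: y≈1.292462, sp=-1, e=sp−y≈-2.292462; I≈7.407528, D=e−e_prev≈-1.655799; u=2·(-2.292462)+1/2·7.407528+1/2·(-1.655799)≈-1.709058; next y=2/5·1.292462+1/4·(-1.709058)≈0.089720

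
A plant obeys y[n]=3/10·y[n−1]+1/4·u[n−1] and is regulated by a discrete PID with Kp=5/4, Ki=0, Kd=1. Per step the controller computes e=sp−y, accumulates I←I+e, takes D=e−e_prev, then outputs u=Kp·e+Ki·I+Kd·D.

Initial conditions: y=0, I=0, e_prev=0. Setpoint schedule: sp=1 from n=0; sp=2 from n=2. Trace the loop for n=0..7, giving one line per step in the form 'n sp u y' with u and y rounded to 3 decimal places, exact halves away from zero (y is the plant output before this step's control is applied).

(exact arithmetic carried between steps; '≈' marks a value shown rounded to 6 d.p. or computed from one; I and e_prev carry over from the previous line; the table rounds u and y to 3 d.p., halves away from zero)
n=0: y=0, sp=1, e=sp−y=1; I=1, D=e−e_prev=1; u=5/4·1+0·1+1·1=2.25; next y=3/10·0+1/4·2.25=0.5625
n=1: y=0.5625, sp=1, e=sp−y=0.4375; I=1.4375, D=e−e_prev=-0.5625; u=5/4·0.4375+0·1.4375+1·(-0.5625)=-0.015625; next y=3/10·0.5625+1/4·(-0.015625)≈0.164844
n=2: y≈0.164844, sp=2, e=sp−y≈1.835156; I≈3.272656, D=e−e_prev≈1.397656; u=5/4·1.835156+0·3.272656+1·1.397656≈3.691602; next y=3/10·0.164844+1/4·3.691602≈0.972354
n=3: y≈0.972354, sp=2, e=sp−y≈1.027646; I≈4.300303, D=e−e_prev≈-0.807510; u=5/4·1.027646+0·4.300303+1·(-0.807510)≈0.477048; next y=3/10·0.972354+1/4·0.477048≈0.410968
n=4: y≈0.410968, sp=2, e=sp−y≈1.589032; I≈5.889335, D=e−e_prev≈0.561385; u=5/4·1.589032+0·5.889335+1·0.561385≈2.547675; next y=3/10·0.410968+1/4·2.547675≈0.760209
n=5: y≈0.760209, sp=2, e=sp−y≈1.239791; I≈7.129125, D=e−e_prev≈-0.349241; u=5/4·1.239791+0·7.129125+1·(-0.349241)≈1.200497; next y=3/10·0.760209+1/4·1.200497≈0.528187
n=6: y≈0.528187, sp=2, e=sp−y≈1.471813; I≈8.600938, D=e−e_prev≈0.232022; u=5/4·1.471813+0·8.600938+1·0.232022≈2.071788; next y=3/10·0.528187+1/4·2.071788≈0.676403
n=7: y≈0.676403, sp=2, e=sp−y≈1.323597; I≈9.924535, D=e−e_prev≈-0.148216; u=5/4·1.323597+0·9.924535+1·(-0.148216)≈1.506280; next y=3/10·0.676403+1/4·1.506280≈0.579491

0 1 2.250 0.000
1 1 -0.016 0.563
2 2 3.692 0.165
3 2 0.477 0.972
4 2 2.548 0.411
5 2 1.200 0.760
6 2 2.072 0.528
7 2 1.506 0.676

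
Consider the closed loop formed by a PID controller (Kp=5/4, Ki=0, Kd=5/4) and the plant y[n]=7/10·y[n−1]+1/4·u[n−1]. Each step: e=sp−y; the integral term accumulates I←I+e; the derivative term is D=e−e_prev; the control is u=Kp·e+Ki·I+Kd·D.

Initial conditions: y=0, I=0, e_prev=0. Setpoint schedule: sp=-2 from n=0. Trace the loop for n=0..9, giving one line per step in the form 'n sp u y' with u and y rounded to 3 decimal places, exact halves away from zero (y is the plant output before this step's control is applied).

(exact arithmetic carried between steps; '≈' marks a value shown rounded to 6 d.p. or computed from one; I and e_prev carry over from the previous line; the table rounds u and y to 3 d.p., halves away from zero)
n=0: y=0, sp=-2, e=sp−y=-2; I=-2, D=e−e_prev=-2; u=5/4·(-2)+0·(-2)+5/4·(-2)=-5; next y=7/10·0+1/4·(-5)=-1.25
n=1: y=-1.25, sp=-2, e=sp−y=-0.75; I=-2.75, D=e−e_prev=1.25; u=5/4·(-0.75)+0·(-2.75)+5/4·1.25=0.625; next y=7/10·(-1.25)+1/4·0.625=-0.71875
n=2: y=-0.71875, sp=-2, e=sp−y=-1.28125; I=-4.03125, D=e−e_prev=-0.53125; u=5/4·(-1.28125)+0·(-4.03125)+5/4·(-0.53125)=-2.265625; next y=7/10·(-0.71875)+1/4·(-2.265625)≈-1.069531
n=3: y≈-1.069531, sp=-2, e=sp−y≈-0.930469; I≈-4.961719, D=e−e_prev≈0.350781; u=5/4·(-0.930469)+0·(-4.961719)+5/4·0.350781≈-0.724609; next y=7/10·(-1.069531)+1/4·(-0.724609)≈-0.929824
n=4: y≈-0.929824, sp=-2, e=sp−y≈-1.070176; I≈-6.031895, D=e−e_prev≈-0.139707; u=5/4·(-1.070176)+0·(-6.031895)+5/4·(-0.139707)≈-1.512354; next y=7/10·(-0.929824)+1/4·(-1.512354)≈-1.028965
n=5: y≈-1.028965, sp=-2, e=sp−y≈-0.971035; I≈-7.002929, D=e−e_prev≈0.099141; u=5/4·(-0.971035)+0·(-7.002929)+5/4·0.099141≈-1.089867; next y=7/10·(-1.028965)+1/4·(-1.089867)≈-0.992742
n=6: y≈-0.992742, sp=-2, e=sp−y≈-1.007258; I≈-8.010187, D=e−e_prev≈-0.036223; u=5/4·(-1.007258)+0·(-8.010187)+5/4·(-0.036223)≈-1.304350; next y=7/10·(-0.992742)+1/4·(-1.304350)≈-1.021007
n=7: y≈-1.021007, sp=-2, e=sp−y≈-0.978993; I≈-8.989179, D=e−e_prev≈0.028265; u=5/4·(-0.978993)+0·(-8.989179)+5/4·0.028265≈-1.188410; next y=7/10·(-1.021007)+1/4·(-1.188410)≈-1.011808
n=8: y≈-1.011808, sp=-2, e=sp−y≈-0.988192; I≈-9.977372, D=e−e_prev≈-0.009200; u=5/4·(-0.988192)+0·(-9.977372)+5/4·(-0.009200)≈-1.246740; next y=7/10·(-1.011808)+1/4·(-1.246740)≈-1.019950
n=9: y≈-1.019950, sp=-2, e=sp−y≈-0.980050; I≈-10.957421, D=e−e_prev≈0.008143; u=5/4·(-0.980050)+0·(-10.957421)+5/4·0.008143≈-1.214884; next y=7/10·(-1.019950)+1/4·(-1.214884)≈-1.017686

0 -2 -5.000 0.000
1 -2 0.625 -1.250
2 -2 -2.266 -0.719
3 -2 -0.725 -1.070
4 -2 -1.512 -0.930
5 -2 -1.090 -1.029
6 -2 -1.304 -0.993
7 -2 -1.188 -1.021
8 -2 -1.247 -1.012
9 -2 -1.215 -1.020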